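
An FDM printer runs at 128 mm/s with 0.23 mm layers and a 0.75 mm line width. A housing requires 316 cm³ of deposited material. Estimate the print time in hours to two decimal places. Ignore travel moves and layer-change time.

3.98 hours

Extrusion cross-section = 0.23 × 0.75, so 0.1725 mm².
Toolpath length = 316 cm³ / 0.1725 mm² = 316000 / 0.1725 = 1831884.1 mm.
Time extruding: 1831884.1 / 128 → 14311.6 s.
In the requested units: 14311.6 s = 3.98 hours.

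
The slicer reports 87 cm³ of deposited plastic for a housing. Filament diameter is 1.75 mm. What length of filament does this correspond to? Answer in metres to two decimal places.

36.17 m

A = π r² = π × 0.875² = 2.4053 mm².
L = 87000 mm³ / 2.4053 mm² = 36170.12 mm, i.e. 36.17 m.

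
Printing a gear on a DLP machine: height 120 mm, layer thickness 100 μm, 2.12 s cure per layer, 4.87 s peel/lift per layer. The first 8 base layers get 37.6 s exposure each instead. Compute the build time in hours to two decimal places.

2.41 hours

Layer count = ceil(120 / 0.1) = 1200.
Bottom layers: 8 × (37.6 + 4.87) → 339.76 s.
Normal layers = 1192 × (2.12 + 4.87), so 8332.08 s.
Total = 339.76 + 8332.08 = 8671.84 s = 2.41 hours.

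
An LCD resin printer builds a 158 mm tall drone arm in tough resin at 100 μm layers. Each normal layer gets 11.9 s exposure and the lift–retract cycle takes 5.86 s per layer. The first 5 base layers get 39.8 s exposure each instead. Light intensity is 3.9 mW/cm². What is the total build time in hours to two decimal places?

7.83 hours

Layers = ⌈158/0.1⌉ = 1580.
Base layers = 5 × (39.8 + 5.86) = 228.3 s.
Normal layers = 1575 × (11.9 + 5.86), so 27972 s.
Total = 228.3 + 27972 = 28200.3 s = 7.83 hours.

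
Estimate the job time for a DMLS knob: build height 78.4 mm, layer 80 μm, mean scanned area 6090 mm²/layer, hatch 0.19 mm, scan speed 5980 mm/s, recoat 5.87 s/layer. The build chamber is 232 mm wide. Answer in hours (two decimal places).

3.06 hours

Number of layers: 78.4 / 0.08 → 980 (rounded up).
Per-layer scan distance: 6090 / 0.19 → 32052.6 mm.
Laser time per layer = 32052.6 / 5980 = 5.36 s.
Time per layer = 5.36 + 5.87 = 11.23 s.
Total: 980 × 11.23 s = 11005.4 s → 3.06 hours.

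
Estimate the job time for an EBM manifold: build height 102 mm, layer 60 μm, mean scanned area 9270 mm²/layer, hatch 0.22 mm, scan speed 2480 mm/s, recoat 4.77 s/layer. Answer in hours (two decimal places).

10.28 hours

Layer count = ceil(102 / 0.06) = 1700.
Scan path per layer = 9270 / 0.22, so 42136.4 mm.
Scan time per layer: 42136.4 / 2480 → 16.9905 s.
Per-layer time = 16.9905 + 4.77 = 21.7605 s.
1700 layers × 21.7605 s/layer = 36992.85 s, i.e. 10.28 hours.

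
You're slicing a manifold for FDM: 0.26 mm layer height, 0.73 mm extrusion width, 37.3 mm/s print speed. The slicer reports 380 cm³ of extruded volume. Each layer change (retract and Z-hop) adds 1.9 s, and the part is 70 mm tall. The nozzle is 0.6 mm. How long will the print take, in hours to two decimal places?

15.05 hours

Extrusion cross-section = 0.26 × 0.73 = 0.1898 mm².
Total extruded path = 380000/0.1898 = 2002107.5 mm.
Time extruding = 2002107.5 / 37.3 = 53675.8 s.
Layers = ⌈70/0.26⌉ = 270.
Non-print overhead = 270 × 1.9, so 513 s.
Altogether 53675.8 + 513 = 54188.8 s, i.e. 15.05 hours.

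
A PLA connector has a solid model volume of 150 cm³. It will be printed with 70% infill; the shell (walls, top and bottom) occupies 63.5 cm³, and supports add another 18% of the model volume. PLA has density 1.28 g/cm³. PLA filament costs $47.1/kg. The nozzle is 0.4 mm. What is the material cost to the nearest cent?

$9.11

Infill region = 150 − 63.5, so 86.5 cm³.
Infill deposited: 0.70 × 86.5 → 60.55 cm³.
Support: 0.18 × 150 → 27 cm³.
Total extruded: 63.5 + 60.55 + 27 → 151.05 cm³.
Mass = 151.05 × 1.28, so 193.344 g.
Cost = 193.344 g / 1000 × $47.1/kg = $9.11.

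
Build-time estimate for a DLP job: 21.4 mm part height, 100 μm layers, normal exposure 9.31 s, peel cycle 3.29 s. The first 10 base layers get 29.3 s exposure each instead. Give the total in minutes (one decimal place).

Layer count = ceil(21.4 / 0.1) = 214.
Base layers = 10 × (29.3 + 3.29) = 325.9 s.
Remaining layers: 204 × (9.31 + 3.29) → 2570.4 s.
Sum: 325.9 + 2570.4 = 2896.3 s → 48.3 minutes.

48.3 minutes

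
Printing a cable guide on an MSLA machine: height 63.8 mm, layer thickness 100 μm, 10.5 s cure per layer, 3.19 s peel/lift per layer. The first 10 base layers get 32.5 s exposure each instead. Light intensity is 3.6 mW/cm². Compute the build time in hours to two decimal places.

2.49 hours

Layer count = ceil(63.8 / 0.1) = 638.
Burn-in layers: 10 × (32.5 + 3.19) → 356.9 s.
Regular layers: 628 × (10.5 + 3.19) → 8597.32 s.
Total = 356.9 + 8597.32 = 8954.22 s = 2.49 hours.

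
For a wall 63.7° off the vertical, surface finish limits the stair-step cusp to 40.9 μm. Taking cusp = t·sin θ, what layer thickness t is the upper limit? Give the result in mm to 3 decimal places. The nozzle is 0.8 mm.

sin(63.7°) = 0.8965; t_max = 0.0409/0.8965 = 0.046 mm.

0.046 mm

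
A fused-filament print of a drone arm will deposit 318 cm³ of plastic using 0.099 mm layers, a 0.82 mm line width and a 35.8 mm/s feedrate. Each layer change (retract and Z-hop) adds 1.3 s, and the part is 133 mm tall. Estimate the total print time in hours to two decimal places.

30.88 hours

Bead cross-section = 0.099 × 0.82, so 0.08118 mm².
Toolpath length = 318 cm³ / 0.08118 mm² = 318000 / 0.08118 = 3917221 mm.
Extrusion time = 3917221 / 35.8 = 109419.6 s.
Layers = ⌈133/0.099⌉ = 1344.
Layer-change overhead: 1344 × 1.3 → 1747.2 s.
Altogether 109419.6 + 1747.2 = 111166.8 s, i.e. 30.88 hours.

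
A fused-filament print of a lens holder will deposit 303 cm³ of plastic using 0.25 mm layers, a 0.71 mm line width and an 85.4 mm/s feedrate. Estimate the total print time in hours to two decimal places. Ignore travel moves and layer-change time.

5.55 hours

Line area = 0.25 × 0.71 = 0.1775 mm².
Total extruded path = 303000/0.1775 = 1707042.3 mm.
Extrusion time: 1707042.3 / 85.4 → 19988.8 s.
Converting: 19988.8 s = 5.55 hours.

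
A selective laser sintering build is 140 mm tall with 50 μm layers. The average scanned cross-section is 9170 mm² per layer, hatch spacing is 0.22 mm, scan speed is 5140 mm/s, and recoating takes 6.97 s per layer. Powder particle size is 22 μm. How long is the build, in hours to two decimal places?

Layer count = ceil(140 / 0.05) = 2800.
Scan path per layer = 9170 / 0.22 = 41681.8 mm.
Laser time per layer = 41681.8 / 5140, so 8.1093 s.
Time per layer = 8.1093 + 6.97 = 15.0793 s.
Build time = 2800 × 15.0793 = 42222.04 s = 11.73 hours.

11.73 hours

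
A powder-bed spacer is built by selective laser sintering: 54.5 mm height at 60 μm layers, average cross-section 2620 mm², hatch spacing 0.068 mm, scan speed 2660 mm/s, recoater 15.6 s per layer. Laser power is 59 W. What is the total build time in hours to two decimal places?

Layers = ⌈54.5/0.06⌉ = 909.
Per-layer scan distance = 2620 / 0.068 = 38529.4 mm.
Scan time per layer = 38529.4 / 2660 = 14.4847 s.
Layer cycle = 14.4847 + 15.6 = 30.0847 s.
909 layers × 30.0847 s/layer = 27346.9923 s, i.e. 7.60 hours.

7.60 hours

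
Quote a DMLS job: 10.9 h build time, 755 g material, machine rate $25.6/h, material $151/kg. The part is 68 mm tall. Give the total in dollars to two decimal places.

Machine-time cost: 25.6 × 10.9 → $279.04.
Feedstock cost = 151 × 755/1000, so $114.005.
Total = 279.04 + 114.005 = 393.045 ≈ $393.05.

$393.05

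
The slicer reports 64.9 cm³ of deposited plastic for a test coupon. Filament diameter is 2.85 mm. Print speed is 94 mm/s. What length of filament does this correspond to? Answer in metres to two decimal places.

10.17 m

Cross-section of 2.85 mm filament: π·(2.85/2)² = 6.3794 mm².
L = 64900 mm³ / 6.3794 mm² = 10173.37 mm, i.e. 10.17 m.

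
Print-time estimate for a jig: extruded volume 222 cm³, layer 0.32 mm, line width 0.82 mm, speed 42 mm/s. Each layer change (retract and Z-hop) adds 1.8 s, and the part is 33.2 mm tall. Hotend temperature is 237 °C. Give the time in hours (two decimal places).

Line area: 0.32 × 0.82 → 0.2624 mm².
Toolpath length = 222 cm³ / 0.2624 mm² = 222000 / 0.2624 = 846036.6 mm.
Time extruding = 846036.6 / 42 = 20143.7 s.
Number of layers: 33.2 / 0.32 → 104 (rounded up).
Layer-change overhead = 104 × 1.8, so 187.2 s.
Total = 20143.7 + 187.2 = 20330.9 s = 5.65 hours.

5.65 hours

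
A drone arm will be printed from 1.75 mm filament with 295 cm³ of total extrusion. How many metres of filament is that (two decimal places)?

122.65 m

Filament cross-section = π × (1.75/2)² = 2.4053 mm².
L = 295000 mm³ / 2.4053 mm² = 122645.82 mm, i.e. 122.65 m.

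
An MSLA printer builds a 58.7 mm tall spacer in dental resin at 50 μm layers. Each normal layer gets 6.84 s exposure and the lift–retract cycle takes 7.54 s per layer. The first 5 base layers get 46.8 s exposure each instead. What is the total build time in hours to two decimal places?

Layer count = ceil(58.7 / 0.05) = 1174.
Burn-in layers = 5 × (46.8 + 7.54) = 271.7 s.
Normal layers = 1169 × (6.84 + 7.54), so 16810.22 s.
Total = 271.7 + 16810.22 = 17081.92 s = 4.74 hours.

4.74 hours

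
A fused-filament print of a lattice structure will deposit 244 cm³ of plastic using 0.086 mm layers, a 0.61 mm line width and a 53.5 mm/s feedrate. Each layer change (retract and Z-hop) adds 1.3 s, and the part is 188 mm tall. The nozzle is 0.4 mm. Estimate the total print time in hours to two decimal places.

Extrusion cross-section: 0.086 × 0.61 → 0.05246 mm².
Toolpath length = 244 cm³ / 0.05246 mm² = 244000 / 0.05246 = 4651162.8 mm.
Extrusion time: 4651162.8 / 53.5 → 86937.6 s.
Number of layers: 188 / 0.086 → 2187 (rounded up).
Non-print overhead = 2187 × 1.3 = 2843.1 s.
Altogether 86937.6 + 2843.1 = 89780.7 s, i.e. 24.94 hours.

24.94 hours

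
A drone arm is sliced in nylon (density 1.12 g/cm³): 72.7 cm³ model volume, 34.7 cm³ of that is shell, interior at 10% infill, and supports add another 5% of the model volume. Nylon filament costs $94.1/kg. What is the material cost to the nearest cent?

Volume inside the shell: 72.7 − 34.7 → 38 cm³.
Deposited infill = 0.10 × 38 = 3.8 cm³.
Support = 0.05 × 72.7 = 3.635 cm³.
Total extruded: 34.7 + 3.8 + 3.635 → 42.135 cm³.
Mass: 42.135 × 1.12 → 47.1912 g.
At $94.1/kg: 47.1912/1000 × 94.1 = $4.44.

$4.44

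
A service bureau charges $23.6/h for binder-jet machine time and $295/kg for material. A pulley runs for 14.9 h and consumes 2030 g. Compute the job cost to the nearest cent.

$950.49

Machine-time cost = 23.6 × 14.9 = $351.64.
Feedstock cost: 295 × 2030/1000 → $598.85.
Total = 351.64 + 598.85 = $950.49.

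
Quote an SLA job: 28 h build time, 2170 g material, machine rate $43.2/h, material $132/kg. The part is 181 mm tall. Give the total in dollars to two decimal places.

Machine cost = 43.2 × 28 = $1209.60.
Material charge: 132 × 2170/1000 → $286.44.
Total = 1209.60 + 286.44 = $1496.04.

$1496.04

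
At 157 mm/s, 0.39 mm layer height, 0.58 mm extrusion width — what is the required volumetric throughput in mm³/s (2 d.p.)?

35.51

Bead cross-section = 0.39 × 0.58, so 0.2262 mm².
Volumetric flow = 157 × 0.2262 = 35.51 mm³/s.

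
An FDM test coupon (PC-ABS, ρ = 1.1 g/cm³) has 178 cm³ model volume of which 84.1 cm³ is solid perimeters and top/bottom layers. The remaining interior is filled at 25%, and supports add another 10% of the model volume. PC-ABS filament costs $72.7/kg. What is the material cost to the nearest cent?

$10.03

Interior volume = 178 − 84.1 = 93.9 cm³.
Infill volume = 0.25 × 93.9 = 23.475 cm³.
Support = 0.10 × 178, so 17.8 cm³.
Total extruded = 84.1 + 23.475 + 17.8, so 125.375 cm³.
Mass = 125.375 × 1.1 = 137.9125 g.
Cost = 137.9125 g / 1000 × $72.7/kg = $10.03.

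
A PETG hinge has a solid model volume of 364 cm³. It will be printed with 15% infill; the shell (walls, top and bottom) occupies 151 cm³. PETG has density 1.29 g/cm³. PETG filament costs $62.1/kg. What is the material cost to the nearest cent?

Volume inside the shell = 364 − 151 = 213 cm³.
Deposited infill = 0.15 × 213 = 31.95 cm³.
Total extruded: 151 + 31.95 → 182.95 cm³.
Mass: 182.95 × 1.29 → 236.0055 g.
Cost = 236.0055 g / 1000 × $62.1/kg = $14.66.

$14.66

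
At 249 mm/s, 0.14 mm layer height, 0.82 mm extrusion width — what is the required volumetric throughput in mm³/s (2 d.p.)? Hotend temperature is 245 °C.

28.59

Bead cross-section: 0.14 × 0.82 → 0.1148 mm².
Volumetric flow = 249 × 0.1148 = 28.59 mm³/s.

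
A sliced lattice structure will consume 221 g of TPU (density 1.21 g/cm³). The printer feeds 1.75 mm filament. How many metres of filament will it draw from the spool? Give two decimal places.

75.93 m

Extruded volume: 221/1.21 = 182.6446 cm³ (182644.6 mm³).
Cross-section of 1.75 mm filament: π·(1.75/2)² = 2.4053 mm².
Length = 182644.6 / 2.4053 = 75934.23 mm = 75.93 m.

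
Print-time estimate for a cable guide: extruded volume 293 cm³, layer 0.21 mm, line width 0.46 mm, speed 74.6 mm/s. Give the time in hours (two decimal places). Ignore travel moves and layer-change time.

Bead cross-section = 0.21 × 0.46 = 0.0966 mm².
Toolpath length = 293 cm³ / 0.0966 mm² = 293000 / 0.0966 = 3033126.3 mm.
Extrusion time: 3033126.3 / 74.6 → 40658.5 s.
That's 40658.5 s → 11.29 hours.

11.29 hours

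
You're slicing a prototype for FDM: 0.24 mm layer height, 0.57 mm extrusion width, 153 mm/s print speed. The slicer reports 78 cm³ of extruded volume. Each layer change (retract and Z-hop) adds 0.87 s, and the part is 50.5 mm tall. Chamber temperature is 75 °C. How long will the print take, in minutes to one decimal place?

Line area: 0.24 × 0.57 → 0.1368 mm².
Toolpath length = 78 cm³ / 0.1368 mm² = 78000 / 0.1368 = 570175.4 mm.
Time extruding = 570175.4 / 153 = 3726.6 s.
Layer count = ceil(50.5 / 0.24) = 211.
Z-hop total = 211 × 0.87, so 183.57 s.
Total = 3726.6 + 183.57 = 3910.17 s = 65.2 minutes.

65.2 minutes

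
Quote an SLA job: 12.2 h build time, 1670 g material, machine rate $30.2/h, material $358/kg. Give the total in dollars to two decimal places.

$966.30

Machine-time cost = 30.2 × 12.2 = $368.44.
Material cost = 358 × 1670/1000 = $597.86.
Total = 368.44 + 597.86 = $966.30.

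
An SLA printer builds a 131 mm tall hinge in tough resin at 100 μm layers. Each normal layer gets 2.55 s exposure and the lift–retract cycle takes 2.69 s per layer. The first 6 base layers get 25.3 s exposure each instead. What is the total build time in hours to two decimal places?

1.94 hours

Layer count = ceil(131 / 0.1) = 1310.
Bottom layers: 6 × (25.3 + 2.69) → 167.94 s.
Remaining layers = 1304 × (2.55 + 2.69) = 6832.96 s.
Total = 167.94 + 6832.96 = 7000.9 s = 1.94 hours.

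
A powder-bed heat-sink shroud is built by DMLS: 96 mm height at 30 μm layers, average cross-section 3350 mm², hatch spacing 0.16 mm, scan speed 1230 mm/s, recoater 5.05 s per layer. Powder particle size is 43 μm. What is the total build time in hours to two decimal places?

Layer count = ceil(96 / 0.03) = 3200.
Per-layer scan distance = 3350 / 0.16 = 20937.5 mm.
Laser time per layer: 20937.5 / 1230 → 17.0224 s.
Layer cycle = 17.0224 + 5.05 = 22.0724 s.
Build time = 3200 × 22.0724 = 70631.68 s = 19.62 hours.

19.62 hours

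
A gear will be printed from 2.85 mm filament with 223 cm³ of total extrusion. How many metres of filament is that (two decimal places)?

34.96 m

Filament cross-section = π × (2.85/2)² = 6.3794 mm².
Length = 223 cm³ / 6.3794 mm² = 223000 / 6.3794 = 34956.27 mm = 34.96 m.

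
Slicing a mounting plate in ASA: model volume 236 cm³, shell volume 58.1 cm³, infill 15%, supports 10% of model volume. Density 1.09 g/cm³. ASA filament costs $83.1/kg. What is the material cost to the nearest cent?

Volume inside the shell: 236 − 58.1 → 177.9 cm³.
Infill volume = 0.15 × 177.9 = 26.685 cm³.
Support = 0.10 × 236, so 23.6 cm³.
Deposited volume: 58.1 + 26.685 + 23.6 → 108.385 cm³.
Mass: 108.385 × 1.09 → 118.13965 g.
Cost = 118.13965 g / 1000 × $83.1/kg = $9.82.

$9.82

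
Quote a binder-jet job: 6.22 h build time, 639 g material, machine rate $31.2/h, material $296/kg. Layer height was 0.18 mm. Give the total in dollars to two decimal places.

Time charge = 31.2 × 6.22 = $194.064.
Material charge: 296 × 639/1000 → $189.144.
Job cost: 194.064 + 189.144 = 383.208 ≈ $383.21.

$383.21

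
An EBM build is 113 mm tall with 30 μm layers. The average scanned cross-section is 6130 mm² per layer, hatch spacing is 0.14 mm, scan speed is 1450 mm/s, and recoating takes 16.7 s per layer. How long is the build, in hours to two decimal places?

Number of layers: 113 / 0.03 → 3767 (rounded up).
Per-layer scan distance = 6130 / 0.14 = 43785.7 mm.
Per-layer scan time = 43785.7 / 1450, so 30.197 s.
Layer cycle: 30.197 + 16.7 → 46.897 s.
Build time = 3767 × 46.897 = 176660.999 s = 49.07 hours.

49.07 hours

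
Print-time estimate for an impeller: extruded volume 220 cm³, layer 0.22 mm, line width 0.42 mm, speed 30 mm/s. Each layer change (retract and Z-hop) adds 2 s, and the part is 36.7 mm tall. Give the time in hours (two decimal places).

Extrusion cross-section = 0.22 × 0.42, so 0.0924 mm².
Toolpath length = 220 cm³ / 0.0924 mm² = 220000 / 0.0924 = 2380952.4 mm.
Time extruding: 2380952.4 / 30 → 79365.1 s.
Layers = ⌈36.7/0.22⌉ = 167.
Non-print overhead = 167 × 2, so 334 s.
Altogether 79365.1 + 334 = 79699.1 s, i.e. 22.14 hours.

22.14 hours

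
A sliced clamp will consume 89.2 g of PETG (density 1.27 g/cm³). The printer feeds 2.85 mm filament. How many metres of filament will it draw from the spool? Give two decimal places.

11.01 m

Volume = 89.2 g / 1.27 g·cm⁻³ = 70.2362 cm³ = 70236.2 mm³.
Filament cross-section = π × (2.85/2)² = 6.3794 mm².
Length = 70236.2 / 6.3794 = 11009.84 mm = 11.01 m.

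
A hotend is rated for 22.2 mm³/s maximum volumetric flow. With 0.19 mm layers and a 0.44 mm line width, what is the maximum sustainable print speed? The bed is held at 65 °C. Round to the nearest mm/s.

A = 0.19 × 0.44 = 0.0836 mm².
Max speed = 22.2 / 0.0836 = 265.55 ≈ 266 mm/s.

266 mm/s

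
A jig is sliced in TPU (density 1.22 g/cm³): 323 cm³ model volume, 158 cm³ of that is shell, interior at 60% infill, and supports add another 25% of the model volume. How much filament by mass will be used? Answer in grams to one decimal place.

412.1 g

Infill region = 323 − 158 = 165 cm³.
Deposited infill = 0.60 × 165 = 99 cm³.
Support: 0.25 × 323 → 80.75 cm³.
Total printed volume = 158 + 99 + 80.75, so 337.75 cm³.
Mass = 337.75 × 1.22 = 412.055 g.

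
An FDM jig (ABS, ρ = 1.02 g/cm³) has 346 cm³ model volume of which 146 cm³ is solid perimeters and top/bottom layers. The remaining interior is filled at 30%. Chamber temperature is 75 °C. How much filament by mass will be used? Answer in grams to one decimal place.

Infill region = 346 − 146 = 200 cm³.
Infill volume = 0.30 × 200, so 60 cm³.
Total printed volume = 146 + 60 = 206 cm³.
Mass = 206 × 1.02 = 210.12 g.

210.1 g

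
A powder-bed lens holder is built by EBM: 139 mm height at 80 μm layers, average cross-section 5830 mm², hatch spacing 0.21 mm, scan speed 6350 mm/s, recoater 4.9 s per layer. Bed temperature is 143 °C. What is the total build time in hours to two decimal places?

4.48 hours

Number of layers: 139 / 0.08 → 1738 (rounded up).
Hatch length per layer: 5830 / 0.21 → 27761.9 mm.
Per-layer scan time = 27761.9 / 6350 = 4.372 s.
Layer cycle = 4.372 + 4.9, so 9.272 s.
Build time = 1738 × 9.272 = 16114.736 s = 4.48 hours.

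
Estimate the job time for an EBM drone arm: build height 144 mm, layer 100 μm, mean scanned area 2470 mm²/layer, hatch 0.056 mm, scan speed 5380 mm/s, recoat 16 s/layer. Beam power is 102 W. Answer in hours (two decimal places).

Layers = ⌈144/0.1⌉ = 1440.
Scan path per layer = 2470 / 0.056, so 44107.1 mm.
Beam time per layer = 44107.1 / 5380 = 8.1983 s.
Time per layer = 8.1983 + 16, so 24.1983 s.
Build time = 1440 × 24.1983 = 34845.552 s = 9.68 hours.

9.68 hours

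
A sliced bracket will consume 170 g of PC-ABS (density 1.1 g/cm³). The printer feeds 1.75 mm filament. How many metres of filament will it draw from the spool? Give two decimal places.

64.25 m

Extruded volume: 170/1.1 = 154.5455 cm³ (154545.5 mm³).
A = π r² = π × 0.875² = 2.4053 mm².
Length = 154545.5 / 2.4053 = 64252.07 mm = 64.25 m.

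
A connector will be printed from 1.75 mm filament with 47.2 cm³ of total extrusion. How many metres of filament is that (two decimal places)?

19.62 m

Filament cross-section = π × (1.75/2)² = 2.4053 mm².
L = 47200 mm³ / 2.4053 mm² = 19623.33 mm, i.e. 19.62 m.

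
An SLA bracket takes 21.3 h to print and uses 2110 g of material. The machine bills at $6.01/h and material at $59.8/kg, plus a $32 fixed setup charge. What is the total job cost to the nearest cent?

$286.19

Time charge = 6.01 × 21.3 = $128.013.
Feedstock cost = 59.8 × 2110/1000 = $126.178.
Adding setup: 128.013 + 126.178 + 32 → 286.191 ≈ $286.19.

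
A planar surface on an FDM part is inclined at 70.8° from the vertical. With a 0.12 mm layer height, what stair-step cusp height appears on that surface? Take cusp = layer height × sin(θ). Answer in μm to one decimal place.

113.3 μm

Cusp = layer height × sin(70.8°) = 0.12 × 0.9444 = 0.113328 mm = 113.3 μm.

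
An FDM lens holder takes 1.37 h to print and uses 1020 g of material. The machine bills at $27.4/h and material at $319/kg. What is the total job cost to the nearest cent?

Time charge: 27.4 × 1.37 → $37.538.
Material charge = 319 × 1020/1000 = $325.38.
Total = 37.538 + 325.38 = 362.918 ≈ $362.92.

$362.92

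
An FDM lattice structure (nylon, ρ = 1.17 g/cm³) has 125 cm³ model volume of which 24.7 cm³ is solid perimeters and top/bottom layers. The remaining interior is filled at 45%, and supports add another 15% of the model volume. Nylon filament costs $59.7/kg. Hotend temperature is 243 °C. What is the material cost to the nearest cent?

$6.19

Interior volume = 125 − 24.7, so 100.3 cm³.
Infill volume = 0.45 × 100.3, so 45.135 cm³.
Support: 0.15 × 125 → 18.75 cm³.
Total printed volume = 24.7 + 45.135 + 18.75 = 88.585 cm³.
Mass: 88.585 × 1.17 → 103.64445 g.
Cost = 103.64445 g / 1000 × $59.7/kg = $6.19.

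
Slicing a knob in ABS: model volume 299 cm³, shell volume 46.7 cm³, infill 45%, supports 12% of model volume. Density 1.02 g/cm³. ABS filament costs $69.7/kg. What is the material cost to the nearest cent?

$13.94

Interior volume = 299 − 46.7, so 252.3 cm³.
Deposited infill = 0.45 × 252.3 = 113.535 cm³.
Support = 0.12 × 299 = 35.88 cm³.
Total printed volume = 46.7 + 113.535 + 35.88, so 196.115 cm³.
Mass = 196.115 × 1.02, so 200.0373 g.
Cost = 200.0373 g / 1000 × $69.7/kg = $13.94.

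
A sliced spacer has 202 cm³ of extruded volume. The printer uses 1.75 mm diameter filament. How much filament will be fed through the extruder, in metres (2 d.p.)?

Cross-section of 1.75 mm filament: π·(1.75/2)² = 2.4053 mm².
L = 202000 mm³ / 2.4053 mm² = 83981.21 mm, i.e. 83.98 m.

83.98 m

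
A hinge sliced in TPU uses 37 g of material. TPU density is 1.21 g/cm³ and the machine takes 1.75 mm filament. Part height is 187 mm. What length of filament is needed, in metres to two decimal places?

Extruded volume: 37/1.21 = 30.5785 cm³ (30578.5 mm³).
Filament cross-section = π × (1.75/2)² = 2.4053 mm².
Length = 30578.5 / 2.4053 = 12712.97 mm = 12.71 m.

12.71 m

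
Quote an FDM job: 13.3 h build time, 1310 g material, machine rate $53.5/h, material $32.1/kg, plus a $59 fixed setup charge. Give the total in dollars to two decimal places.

$812.60

Time charge: 53.5 × 13.3 → $711.55.
Material charge: 32.1 × 1310/1000 → $42.051.
Total = 711.55 + 42.051 + 59 = 812.601 ≈ $812.60.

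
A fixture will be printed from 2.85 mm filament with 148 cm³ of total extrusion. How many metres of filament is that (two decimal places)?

23.20 m

Filament cross-section = π × (2.85/2)² = 6.3794 mm².
L = 148000 mm³ / 6.3794 mm² = 23199.67 mm, i.e. 23.20 m.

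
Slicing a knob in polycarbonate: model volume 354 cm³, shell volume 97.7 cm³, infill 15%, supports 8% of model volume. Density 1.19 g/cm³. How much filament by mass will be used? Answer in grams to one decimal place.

195.7 g

Volume inside the shell = 354 − 97.7, so 256.3 cm³.
Deposited infill: 0.15 × 256.3 → 38.445 cm³.
Support: 0.08 × 354 → 28.32 cm³.
Total printed volume = 97.7 + 38.445 + 28.32, so 164.465 cm³.
Mass: 164.465 × 1.19 → 195.71335 g.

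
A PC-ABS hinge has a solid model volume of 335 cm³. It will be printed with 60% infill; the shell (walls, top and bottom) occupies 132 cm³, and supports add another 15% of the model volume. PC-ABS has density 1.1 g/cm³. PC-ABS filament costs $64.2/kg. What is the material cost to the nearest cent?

$21.47

Volume inside the shell = 335 − 132, so 203 cm³.
Deposited infill = 0.60 × 203, so 121.8 cm³.
Support: 0.15 × 335 → 50.25 cm³.
Total printed volume = 132 + 121.8 + 50.25 = 304.05 cm³.
Mass = 304.05 × 1.1, so 334.455 g.
Cost = 334.455 g / 1000 × $64.2/kg = $21.47.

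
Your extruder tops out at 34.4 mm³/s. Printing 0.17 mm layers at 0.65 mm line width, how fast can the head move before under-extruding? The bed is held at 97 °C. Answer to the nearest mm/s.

311 mm/s

Bead cross-section = 0.17 × 0.65, so 0.1105 mm².
v_max = Q/A = 34.4/0.1105 = 311.31 mm/s → 311 mm/s.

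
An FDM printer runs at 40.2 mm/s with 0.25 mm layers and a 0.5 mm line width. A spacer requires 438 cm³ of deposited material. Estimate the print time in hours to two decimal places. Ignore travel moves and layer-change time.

Extrusion cross-section = 0.25 × 0.5, so 0.125 mm².
Total extruded path = 438000/0.125 = 3504000 mm.
Time extruding = 3504000 / 40.2 = 87164.2 s.
In the requested units: 87164.2 s = 24.21 hours.

24.21 hours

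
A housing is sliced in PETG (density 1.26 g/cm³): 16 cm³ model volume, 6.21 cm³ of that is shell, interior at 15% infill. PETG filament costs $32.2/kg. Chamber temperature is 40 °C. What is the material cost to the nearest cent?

$0.31

Interior volume = 16 − 6.21 = 9.79 cm³.
Deposited infill = 0.15 × 9.79 = 1.4685 cm³.
Deposited volume = 6.21 + 1.4685, so 7.6785 cm³.
Mass: 7.6785 × 1.26 → 9.67491 g.
Cost = 9.67491 g / 1000 × $32.2/kg = $0.31.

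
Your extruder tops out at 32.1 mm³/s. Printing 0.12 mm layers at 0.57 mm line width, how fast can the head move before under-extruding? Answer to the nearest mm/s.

469 mm/s

A = 0.12 × 0.57 = 0.0684 mm².
Max speed = 32.1 / 0.0684 = 469.30 ≈ 469 mm/s.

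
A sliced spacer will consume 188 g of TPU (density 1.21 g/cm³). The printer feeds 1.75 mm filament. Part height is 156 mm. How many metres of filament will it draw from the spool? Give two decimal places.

64.60 m

Extruded volume: 188/1.21 = 155.3719 cm³ (155371.9 mm³).
Cross-section of 1.75 mm filament: π·(1.75/2)² = 2.4053 mm².
L = V/A = 155371.9/2.4053 = 64595.64 mm → 64.60 m.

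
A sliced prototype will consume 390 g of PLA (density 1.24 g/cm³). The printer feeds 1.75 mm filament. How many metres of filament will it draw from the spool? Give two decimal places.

Volume = 390 g / 1.24 g·cm⁻³ = 314.5161 cm³ = 314516.1 mm³.
A = π r² = π × 0.875² = 2.4053 mm².
L = V/A = 314516.1/2.4053 = 130759.61 mm → 130.76 m.

130.76 m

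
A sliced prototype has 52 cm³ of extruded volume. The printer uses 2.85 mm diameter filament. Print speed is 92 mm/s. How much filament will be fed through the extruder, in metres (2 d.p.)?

8.15 m

Filament cross-section = π × (2.85/2)² = 6.3794 mm².
Length = 52 cm³ / 6.3794 mm² = 52000 / 6.3794 = 8151.24 mm = 8.15 m.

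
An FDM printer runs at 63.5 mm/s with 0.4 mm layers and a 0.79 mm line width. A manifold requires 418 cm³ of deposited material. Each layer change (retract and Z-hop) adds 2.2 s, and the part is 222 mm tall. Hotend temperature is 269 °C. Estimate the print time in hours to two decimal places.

Extrusion cross-section = 0.4 × 0.79, so 0.316 mm².
Total extruded path = 418000/0.316 = 1322784.8 mm.
Time extruding: 1322784.8 / 63.5 → 20831.3 s.
Number of layers: 222 / 0.4 → 555 (rounded up).
Z-hop total: 555 × 2.2 → 1221 s.
Total = 20831.3 + 1221 = 22052.3 s = 6.13 hours.

6.13 hours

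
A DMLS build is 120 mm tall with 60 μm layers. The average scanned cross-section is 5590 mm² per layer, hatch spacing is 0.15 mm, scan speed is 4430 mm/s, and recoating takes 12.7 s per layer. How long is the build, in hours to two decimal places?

Layer count = ceil(120 / 0.06) = 2000.
Scan path per layer = 5590 / 0.15, so 37266.7 mm.
Laser time per layer: 37266.7 / 4430 → 8.4123 s.
Per-layer time: 8.4123 + 12.7 → 21.1123 s.
2000 layers × 21.1123 s/layer = 42224.6 s, i.e. 11.73 hours.

11.73 hours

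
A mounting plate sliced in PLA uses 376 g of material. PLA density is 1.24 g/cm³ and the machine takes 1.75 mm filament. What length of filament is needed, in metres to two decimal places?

126.07 m

Volume = 376 g / 1.24 g·cm⁻³ = 303.2258 cm³ = 303225.8 mm³.
Cross-section of 1.75 mm filament: π·(1.75/2)² = 2.4053 mm².
Length = 303225.8 / 2.4053 = 126065.69 mm = 126.07 m.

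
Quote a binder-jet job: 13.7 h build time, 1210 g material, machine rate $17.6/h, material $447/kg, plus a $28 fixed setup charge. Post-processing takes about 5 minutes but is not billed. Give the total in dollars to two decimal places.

$809.99

Machine cost = 17.6 × 13.7 = $241.12.
Material charge = 447 × 1210/1000, so $540.87.
Adding setup: 241.12 + 540.87 + 28 → $809.99.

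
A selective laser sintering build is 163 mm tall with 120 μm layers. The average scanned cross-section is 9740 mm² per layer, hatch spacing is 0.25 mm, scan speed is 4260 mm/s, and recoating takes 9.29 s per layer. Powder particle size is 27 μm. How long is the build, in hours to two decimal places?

Layers = ⌈163/0.12⌉ = 1359.
Hatch length per layer: 9740 / 0.25 → 38960 mm.
Per-layer scan time = 38960 / 4260, so 9.1455 s.
Per-layer time: 9.1455 + 9.29 → 18.4355 s.
1359 layers × 18.4355 s/layer = 25053.8445 s, i.e. 6.96 hours.

6.96 hours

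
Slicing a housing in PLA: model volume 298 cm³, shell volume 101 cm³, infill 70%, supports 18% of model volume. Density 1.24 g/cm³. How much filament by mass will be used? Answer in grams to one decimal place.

362.7 g

Interior volume = 298 − 101 = 197 cm³.
Infill volume = 0.70 × 197 = 137.9 cm³.
Support = 0.18 × 298 = 53.64 cm³.
Total extruded = 101 + 137.9 + 53.64 = 292.54 cm³.
Mass = 292.54 × 1.24, so 362.7496 g.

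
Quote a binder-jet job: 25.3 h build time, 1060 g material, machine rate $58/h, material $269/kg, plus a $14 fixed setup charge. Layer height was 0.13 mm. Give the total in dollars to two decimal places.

$1766.54

Machine cost = 58 × 25.3, so $1467.40.
Material cost = 269 × 1060/1000 = $285.14.
Adding setup: 1467.40 + 285.14 + 14 → $1766.54.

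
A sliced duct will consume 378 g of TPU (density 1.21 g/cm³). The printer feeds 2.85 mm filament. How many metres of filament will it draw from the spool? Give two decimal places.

Extruded volume: 378/1.21 = 312.3967 cm³ (312396.7 mm³).
A = π r² = π × 1.425² = 6.3794 mm².
Length = 312396.7 / 6.3794 = 48969.61 mm = 48.97 m.

48.97 m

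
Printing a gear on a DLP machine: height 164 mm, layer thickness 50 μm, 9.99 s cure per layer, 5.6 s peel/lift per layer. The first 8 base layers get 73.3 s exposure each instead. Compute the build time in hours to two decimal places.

14.34 hours

Number of layers: 164 / 0.05 → 3280 (rounded up).
Bottom layers = 8 × (73.3 + 5.6) = 631.2 s.
Remaining layers: 3272 × (9.99 + 5.6) → 51010.48 s.
Total = 631.2 + 51010.48 = 51641.68 s = 14.34 hours.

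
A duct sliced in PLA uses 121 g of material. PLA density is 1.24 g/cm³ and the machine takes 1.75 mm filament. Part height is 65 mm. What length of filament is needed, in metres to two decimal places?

40.57 m

Extruded volume: 121/1.24 = 97.5806 cm³ (97580.6 mm³).
A = π r² = π × 0.875² = 2.4053 mm².
Length = 97580.6 / 2.4053 = 40568.99 mm = 40.57 m.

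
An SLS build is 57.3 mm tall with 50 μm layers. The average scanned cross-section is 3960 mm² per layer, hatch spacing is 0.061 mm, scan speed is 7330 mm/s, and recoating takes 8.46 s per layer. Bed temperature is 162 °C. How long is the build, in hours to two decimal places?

5.51 hours

Number of layers: 57.3 / 0.05 → 1146 (rounded up).
Per-layer scan distance: 3960 / 0.061 → 64918 mm.
Per-layer scan time = 64918 / 7330, so 8.8565 s.
Time per layer = 8.8565 + 8.46 = 17.3165 s.
Total: 1146 × 17.3165 s = 19844.709 s → 5.51 hours.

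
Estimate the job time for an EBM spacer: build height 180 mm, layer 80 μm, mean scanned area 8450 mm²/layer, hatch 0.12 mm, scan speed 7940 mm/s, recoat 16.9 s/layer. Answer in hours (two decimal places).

Layers = ⌈180/0.08⌉ = 2250.
Scan path per layer = 8450 / 0.12 = 70416.7 mm.
Beam time per layer: 70416.7 / 7940 → 8.8686 s.
Time per layer: 8.8686 + 16.9 → 25.7686 s.
2250 layers × 25.7686 s/layer = 57979.35 s, i.e. 16.11 hours.

16.11 hours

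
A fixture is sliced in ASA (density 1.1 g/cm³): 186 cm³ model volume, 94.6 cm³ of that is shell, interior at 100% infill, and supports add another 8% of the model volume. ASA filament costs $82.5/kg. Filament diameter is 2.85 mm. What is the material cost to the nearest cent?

Volume inside the shell: 186 − 94.6 → 91.4 cm³.
Deposited infill: 1.00 × 91.4 → 91.4 cm³.
Support: 0.08 × 186 → 14.88 cm³.
Deposited volume = 94.6 + 91.4 + 14.88, so 200.88 cm³.
Mass = 200.88 × 1.1 = 220.968 g.
At $82.5/kg: 220.968/1000 × 82.5 = $18.23.

$18.23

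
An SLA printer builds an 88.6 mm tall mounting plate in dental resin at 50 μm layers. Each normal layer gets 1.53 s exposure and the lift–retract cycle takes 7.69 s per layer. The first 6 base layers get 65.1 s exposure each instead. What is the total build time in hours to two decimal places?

Layers = ⌈88.6/0.05⌉ = 1772.
Base layers = 6 × (65.1 + 7.69) = 436.74 s.
Remaining layers: 1766 × (1.53 + 7.69) → 16282.52 s.
Sum: 436.74 + 16282.52 = 16719.26 s → 4.64 hours.

4.64 hours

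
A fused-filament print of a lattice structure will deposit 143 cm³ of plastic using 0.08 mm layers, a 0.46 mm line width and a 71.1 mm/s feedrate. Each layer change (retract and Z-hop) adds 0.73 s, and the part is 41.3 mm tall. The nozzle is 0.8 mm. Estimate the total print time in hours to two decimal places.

Extrusion cross-section = 0.08 × 0.46, so 0.0368 mm².
Total extruded path = 143000/0.0368 = 3885869.6 mm.
Extrusion time = 3885869.6 / 71.1, so 54653.6 s.
Layer count = ceil(41.3 / 0.08) = 517.
Layer-change overhead = 517 × 0.73, so 377.41 s.
Total = 54653.6 + 377.41 = 55031.01 s = 15.29 hours.

15.29 hours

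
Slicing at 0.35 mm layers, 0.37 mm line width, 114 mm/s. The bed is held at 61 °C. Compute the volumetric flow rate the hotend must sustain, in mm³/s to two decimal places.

14.76

A = 0.35 × 0.37 = 0.1295 mm².
Q = v·A = 114 × 0.1295 = 14.76 mm³/s.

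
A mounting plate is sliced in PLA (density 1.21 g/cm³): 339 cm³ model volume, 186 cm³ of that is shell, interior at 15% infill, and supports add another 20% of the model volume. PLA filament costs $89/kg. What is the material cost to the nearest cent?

Interior volume = 339 − 186, so 153 cm³.
Deposited infill: 0.15 × 153 → 22.95 cm³.
Support = 0.20 × 339, so 67.8 cm³.
Total printed volume: 186 + 22.95 + 67.8 → 276.75 cm³.
Mass: 276.75 × 1.21 → 334.8675 g.
At $89/kg: 334.8675/1000 × 89 = $29.80.

$29.80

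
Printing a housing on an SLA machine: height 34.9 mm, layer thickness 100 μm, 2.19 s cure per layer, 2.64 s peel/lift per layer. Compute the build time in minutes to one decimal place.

28.1 minutes

Layers = ⌈34.9/0.1⌉ = 349.
Cycle time: 2.19 + 2.64 → 4.83 s.
Total = 349 × 4.83 = 1685.67 s = 28.1 minutes.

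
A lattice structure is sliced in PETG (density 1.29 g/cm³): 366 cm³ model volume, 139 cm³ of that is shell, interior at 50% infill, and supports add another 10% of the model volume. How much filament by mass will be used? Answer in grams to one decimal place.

Volume inside the shell = 366 − 139 = 227 cm³.
Infill volume: 0.50 × 227 → 113.5 cm³.
Support = 0.10 × 366, so 36.6 cm³.
Total printed volume = 139 + 113.5 + 36.6, so 289.1 cm³.
Mass = 289.1 × 1.29, so 372.939 g.

372.9 g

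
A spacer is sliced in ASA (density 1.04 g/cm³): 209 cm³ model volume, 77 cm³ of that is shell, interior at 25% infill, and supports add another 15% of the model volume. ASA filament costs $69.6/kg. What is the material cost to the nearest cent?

Volume inside the shell: 209 − 77 → 132 cm³.
Infill volume = 0.25 × 132, so 33 cm³.
Support = 0.15 × 209, so 31.35 cm³.
Deposited volume = 77 + 33 + 31.35 = 141.35 cm³.
Mass: 141.35 × 1.04 → 147.004 g.
At $69.6/kg: 147.004/1000 × 69.6 = $10.23.

$10.23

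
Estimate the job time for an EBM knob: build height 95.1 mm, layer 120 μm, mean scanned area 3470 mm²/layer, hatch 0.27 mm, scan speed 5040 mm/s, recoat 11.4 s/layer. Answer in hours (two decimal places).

Number of layers: 95.1 / 0.12 → 793 (rounded up).
Hatch length per layer = 3470 / 0.27, so 12851.9 mm.
Beam time per layer: 12851.9 / 5040 → 2.55 s.
Time per layer = 2.55 + 11.4 = 13.95 s.
793 layers × 13.95 s/layer = 11062.35 s, i.e. 3.07 hours.

3.07 hours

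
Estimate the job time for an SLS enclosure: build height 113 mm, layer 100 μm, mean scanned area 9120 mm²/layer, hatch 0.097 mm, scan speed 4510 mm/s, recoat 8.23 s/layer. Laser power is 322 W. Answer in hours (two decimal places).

9.13 hours

Layers = ⌈113/0.1⌉ = 1130.
Hatch length per layer = 9120 / 0.097, so 94020.6 mm.
Scan time per layer = 94020.6 / 4510, so 20.8471 s.
Time per layer = 20.8471 + 8.23, so 29.0771 s.
Build time = 1130 × 29.0771 = 32857.123 s = 9.13 hours.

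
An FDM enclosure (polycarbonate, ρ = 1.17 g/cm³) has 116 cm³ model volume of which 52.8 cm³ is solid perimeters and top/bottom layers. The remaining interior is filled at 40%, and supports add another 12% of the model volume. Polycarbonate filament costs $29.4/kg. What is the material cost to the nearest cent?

$3.16

Infill region: 116 − 52.8 → 63.2 cm³.
Infill deposited = 0.40 × 63.2, so 25.28 cm³.
Support = 0.12 × 116, so 13.92 cm³.
Total printed volume = 52.8 + 25.28 + 13.92 = 92 cm³.
Mass: 92 × 1.17 → 107.64 g.
Cost = 107.64 g / 1000 × $29.4/kg = $3.16.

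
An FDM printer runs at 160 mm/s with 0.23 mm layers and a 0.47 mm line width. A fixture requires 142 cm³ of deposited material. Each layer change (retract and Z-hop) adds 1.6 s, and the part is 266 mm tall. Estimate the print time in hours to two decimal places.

Extrusion cross-section: 0.23 × 0.47 → 0.1081 mm².
Path length: 142000 mm³ / 0.1081 mm² → 1313598.5 mm.
Extrusion time = 1313598.5 / 160, so 8210 s.
Layers = ⌈266/0.23⌉ = 1157.
Layer-change overhead = 1157 × 1.6 = 1851.2 s.
Altogether 8210 + 1851.2 = 10061.2 s, i.e. 2.79 hours.

2.79 hours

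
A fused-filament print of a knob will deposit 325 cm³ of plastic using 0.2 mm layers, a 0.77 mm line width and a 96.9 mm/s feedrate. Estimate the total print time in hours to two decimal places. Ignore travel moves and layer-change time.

Line area = 0.2 × 0.77, so 0.154 mm².
Path length: 325000 mm³ / 0.154 mm² → 2110389.6 mm.
Print-move time = 2110389.6 / 96.9 = 21779 s.
Converting: 21779 s = 6.05 hours.

6.05 hours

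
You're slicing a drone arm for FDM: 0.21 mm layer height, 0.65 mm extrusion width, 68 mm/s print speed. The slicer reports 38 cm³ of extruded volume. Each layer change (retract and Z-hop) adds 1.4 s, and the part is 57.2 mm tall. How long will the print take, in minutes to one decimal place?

74.6 minutes

Bead cross-section = 0.21 × 0.65, so 0.1365 mm².
Path length: 38000 mm³ / 0.1365 mm² → 278388.3 mm.
Print-move time = 278388.3 / 68 = 4093.9 s.
Layers = ⌈57.2/0.21⌉ = 273.
Z-hop total = 273 × 1.4, so 382.2 s.
Total = 4093.9 + 382.2 = 4476.1 s = 74.6 minutes.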